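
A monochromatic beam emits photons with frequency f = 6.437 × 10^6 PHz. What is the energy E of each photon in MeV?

(h = 6.62607015 × 10^-34 J·s, 1 eV = 1.602176634 × 10^-19 J.)
Convert to SI: f = 6.437 × 10^6 PHz = 6.437 × 10^21 Hz.
For a photon E = hf, so E = 4.265 × 10^-12 J.
Converting to MeV: E = 26.62 MeV ≈ 26.6 MeV.

26.6 MeV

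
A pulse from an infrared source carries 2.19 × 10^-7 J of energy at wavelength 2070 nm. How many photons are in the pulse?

Per-photon energy: E = 9.596 × 10^-20 J (from wavelength = 2070 nm).
N = E_total / E_photon = 2.19 × 10^-7 J / 9.596 × 10^-20 J = 2.28 × 10^12.

2.28 × 10^12 photons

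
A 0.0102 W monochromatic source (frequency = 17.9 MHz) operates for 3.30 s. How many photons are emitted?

Total energy: E_total = P·t = 0.0102 × 3.30 = 0.03366 J.
Per-photon energy: E = 1.186e-26 J.
N = E_total / E_photon = 2.84e24.

2.84e24 photons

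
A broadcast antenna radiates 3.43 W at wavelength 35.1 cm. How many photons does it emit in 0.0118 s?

7.15 × 10^22 photons

Total energy: E_total = P·t = 3.43 × 0.0118 = 0.04047 J.
Per-photon energy: E = 5.659 × 10^-25 J.
N = E_total / E_photon = 7.15 × 10^22.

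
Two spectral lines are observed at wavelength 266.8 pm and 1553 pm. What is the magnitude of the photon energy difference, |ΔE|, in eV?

3850 eV

Using E = hc/λ: E₁ = 7.4454 × 10^-16 J, E₂ = 1.2791 × 10^-16 J.
|ΔE| = |7.4454 × 10^-16 − 1.2791 × 10^-16| = 6.17 × 10^-16 J = 3850 eV.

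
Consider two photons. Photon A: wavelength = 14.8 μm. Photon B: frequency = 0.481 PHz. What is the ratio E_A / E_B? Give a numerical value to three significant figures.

0.0421

E_A = 1.342e-20 J (from wavelength = 14.8 μm, via E = hc/λ).
E_B = 3.187e-19 J (from frequency = 0.481 PHz, via E = hf).
Ratio = 1.342e-20 / 3.187e-19 = 0.0421.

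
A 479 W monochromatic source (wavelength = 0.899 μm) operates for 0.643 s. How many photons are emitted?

Total energy: E_total = P·t = 479 × 0.643 = 308.0 J.
Per-photon energy: E = 2.210·10^-19 J.
N = E_total / E_photon = 1.39·10^21.

1.39·10^21 photons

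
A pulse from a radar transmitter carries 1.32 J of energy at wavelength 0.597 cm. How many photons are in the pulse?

3.97 × 10^22 photons

Per-photon energy: E = 3.327 × 10^-23 J (from wavelength = 0.597 cm).
N = E_total / E_photon = 1.32 J / 3.327 × 10^-23 J = 3.97 × 10^22.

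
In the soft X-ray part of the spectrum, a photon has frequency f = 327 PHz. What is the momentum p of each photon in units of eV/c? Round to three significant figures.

In SI units: f = 327 PHz = 3.27 × 10^17 Hz.
Since p = hf/c for a photon, p = 7.227 × 10^-25 kg·m/s.
Converting to eV/c: p = 1352 eV/c ≈ 1350 eV/c.

1350 eV/c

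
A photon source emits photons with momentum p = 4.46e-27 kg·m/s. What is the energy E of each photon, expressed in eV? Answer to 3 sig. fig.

Since E = pc for a photon, E = 1.337e-18 J.
Converting to eV: E = 8.345 eV ≈ 8.35 eV.

8.35 eV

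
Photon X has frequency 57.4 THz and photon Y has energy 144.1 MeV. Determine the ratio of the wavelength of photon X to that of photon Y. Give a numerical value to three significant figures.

6.07 × 10^8

λ_X = 5.223 × 10^-6 m (from frequency = 57.4 THz, via λ = c/f).
λ_Y = 8.604 × 10^-15 m (from energy = 144.1 MeV, via λ = hc/E).
Ratio = 5.223 × 10^-6 / 8.604 × 10^-15 = 6.07 × 10^8.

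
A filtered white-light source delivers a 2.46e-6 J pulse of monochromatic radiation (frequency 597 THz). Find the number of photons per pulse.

6.22e12 photons

Per-photon energy: E = 3.956e-19 J (from frequency = 597 THz).
N = E_total / E_photon = 2.46e-6 J / 3.956e-19 J = 6.22e12.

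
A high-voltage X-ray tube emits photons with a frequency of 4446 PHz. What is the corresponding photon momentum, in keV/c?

Use h = 6.62607015e-34 J·s, c = 2.99792458e8 m/s, 1 eV = 1.602176634e-19 J.
In SI units: f = 4446 PHz = 4.446e18 Hz.
The photon relation is p = hf/c, giving p = 9.827e-24 kg·m/s.
Converting to keV/c: p = 18.39 keV/c ≈ 18.4 keV/c.

18.4 keV/c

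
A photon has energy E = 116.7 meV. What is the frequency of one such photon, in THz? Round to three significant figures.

(h = 6.62607015 × 10^-34 J·s, 1 eV = 1.602176634 × 10^-19 J.)
Convert to SI: E = 116.7 meV = 1.8697 × 10^-20 J.
For a photon f = E/h, so f = 2.822 × 10^13 Hz.
Converting to THz: f = 28.22 THz ≈ 28.2 THz.

28.2 THz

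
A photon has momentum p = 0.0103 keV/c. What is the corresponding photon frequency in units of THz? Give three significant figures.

Take h = 6.62607015·10^-34 J·s, c = 2.99792458·10^8 m/s, 1 eV = 1.602176634·10^-19 J.
First convert: p = 0.0103 keV/c = 5.5046·10^-27 kg·m/s.
Since f = pc/h for a photon, f = 2.491·10^15 Hz.
Converting to THz: f = 2491 THz ≈ 2490 THz.

2490 THz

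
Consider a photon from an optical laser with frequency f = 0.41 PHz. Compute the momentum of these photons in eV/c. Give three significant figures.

In SI units: f = 0.41 PHz = 4.1·10^14 Hz.
Apply p = hf/c: p = 9.062·10^-28 kg·m/s.
Converting to eV/c: p = 1.696 eV/c ≈ 1.70 eV/c.

1.70 eV/c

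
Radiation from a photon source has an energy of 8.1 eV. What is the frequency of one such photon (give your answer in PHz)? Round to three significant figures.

1.96 PHz

Use h = 6.62607015·10^-34 J·s, 1 eV = 1.602176634·10^-19 J.
First convert: E = 8.1 eV = 1.2978·10^-18 J.
Apply f = E/h: f = 1.959·10^15 Hz.
Converting to PHz: f = 1.959 PHz ≈ 1.96 PHz.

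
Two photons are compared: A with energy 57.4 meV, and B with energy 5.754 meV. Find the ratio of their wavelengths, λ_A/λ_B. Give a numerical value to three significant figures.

λ_A = 2.160·10^-5 m (from energy = 57.4 meV, via λ = hc/E).
λ_B = 2.155·10^-4 m (from energy = 5.754 meV, via λ = hc/E).
Ratio = 2.160·10^-5 / 2.155·10^-4 = 0.100.

0.100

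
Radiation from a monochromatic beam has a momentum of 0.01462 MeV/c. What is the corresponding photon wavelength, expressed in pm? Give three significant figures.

84.8 pm

First convert: p = 0.01462 MeV/c = 7.8133e-24 kg·m/s.
Apply λ = h/p: λ = 8.480e-11 m.
Converting to pm: λ = 84.80 pm ≈ 84.8 pm.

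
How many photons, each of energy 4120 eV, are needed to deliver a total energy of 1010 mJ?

Per-photon energy: E = 6.601 × 10^-16 J (from energy = 4120 eV).
N = E_total / E_photon = 1.01 J / 6.601 × 10^-16 J = 1.53 × 10^15.

1.53 × 10^15 photons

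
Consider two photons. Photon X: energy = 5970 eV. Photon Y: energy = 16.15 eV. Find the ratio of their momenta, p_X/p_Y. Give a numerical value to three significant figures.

370

p_X = 3.191e-24 kg·m/s (from energy = 5970 eV, via p = E/c).
p_Y = 8.631e-27 kg·m/s (from energy = 16.15 eV, via p = E/c).
Ratio = 3.191e-24 / 8.631e-27 = 370.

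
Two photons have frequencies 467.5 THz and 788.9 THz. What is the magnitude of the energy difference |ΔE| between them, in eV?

Using E = hf: E₁ = 3.0977·10^-19 J, E₂ = 5.2273·10^-19 J.
|ΔE| = |3.0977·10^-19 − 5.2273·10^-19| = 2.13·10^-19 J = 1.33 eV.

1.33 eV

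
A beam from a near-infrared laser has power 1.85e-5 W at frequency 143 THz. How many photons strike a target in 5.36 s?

Total energy: E_total = P·t = 1.85e-5 × 5.36 = 9.916e-5 J.
Per-photon energy: E = 9.475e-20 J.
N = E_total / E_photon = 1.05e15.

1.05e15 photons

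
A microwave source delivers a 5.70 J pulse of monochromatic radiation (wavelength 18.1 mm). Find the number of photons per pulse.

5.19 × 10^23 photons

Per-photon energy: E = 1.097 × 10^-23 J (from wavelength = 18.1 mm).
N = E_total / E_photon = 5.70 J / 1.097 × 10^-23 J = 5.19 × 10^23.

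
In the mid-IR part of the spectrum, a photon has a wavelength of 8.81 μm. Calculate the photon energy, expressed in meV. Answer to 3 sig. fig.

141 meV

First convert: λ = 8.81 μm = 8.81e-6 m.
For a photon E = hc/λ, so E = 2.255e-20 J.
Converting to meV: E = 140.7 meV ≈ 141 meV.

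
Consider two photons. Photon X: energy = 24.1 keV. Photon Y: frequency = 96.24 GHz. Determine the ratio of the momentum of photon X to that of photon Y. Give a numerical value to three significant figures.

6.06e7

p_X = 1.288e-23 kg·m/s (from energy = 24.1 keV, via p = E/c).
p_Y = 2.127e-31 kg·m/s (from frequency = 96.24 GHz, via p = hf/c).
Ratio = 1.288e-23 / 2.127e-31 = 6.06e7.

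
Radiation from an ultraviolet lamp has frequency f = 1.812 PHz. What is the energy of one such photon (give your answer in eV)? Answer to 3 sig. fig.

Convert to SI: f = 1.812 PHz = 1.812·10^15 Hz.
Since E = hf for a photon, E = 1.201·10^-18 J.
Converting to eV: E = 7.494 eV ≈ 7.49 eV.

7.49 eV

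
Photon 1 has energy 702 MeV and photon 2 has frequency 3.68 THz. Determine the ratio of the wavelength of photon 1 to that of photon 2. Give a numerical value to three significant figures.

2.17e-11

λ_1 = 1.766e-15 m (from energy = 702 MeV, via λ = hc/E).
λ_2 = 8.147e-5 m (from frequency = 3.68 THz, via λ = c/f).
Ratio = 1.766e-15 / 8.147e-5 = 2.17e-11.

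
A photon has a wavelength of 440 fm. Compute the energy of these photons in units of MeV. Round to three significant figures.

Convert to SI: λ = 440 fm = 4.4e-13 m.
For a photon E = hc/λ, so E = 4.515e-13 J.
Converting to MeV: E = 2.818 MeV ≈ 2.82 MeV.

2.82 MeV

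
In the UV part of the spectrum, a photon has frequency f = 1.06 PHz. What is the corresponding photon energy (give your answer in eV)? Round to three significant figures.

In SI units: f = 1.06 PHz = 1.06e15 Hz.
Apply E = hf: E = 7.024e-19 J.
Converting to eV: E = 4.384 eV ≈ 4.38 eV.

4.38 eV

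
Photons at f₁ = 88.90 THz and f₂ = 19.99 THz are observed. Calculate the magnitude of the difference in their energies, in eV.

0.285 eV

Using E = hf: E₁ = 5.8906e-20 J, E₂ = 1.3246e-20 J.
|ΔE| = |5.8906e-20 − 1.3246e-20| = 4.57e-20 J = 0.285 eV.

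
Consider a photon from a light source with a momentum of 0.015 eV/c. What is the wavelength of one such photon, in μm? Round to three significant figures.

(h = 6.62607015e-34 J·s, c = 2.99792458e8 m/s, 1 eV = 1.602176634e-19 J.)
First convert: p = 0.015 eV/c = 8.0164e-30 kg·m/s.
Since λ = h/p for a photon, λ = 8.266e-5 m.
Converting to μm: λ = 82.66 μm ≈ 82.7 μm.

82.7 μm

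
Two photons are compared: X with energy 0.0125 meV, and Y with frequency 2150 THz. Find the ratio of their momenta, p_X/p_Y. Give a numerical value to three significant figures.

1.41e-6

p_X = 6.680e-33 kg·m/s (from energy = 0.0125 meV, via p = E/c).
p_Y = 4.752e-27 kg·m/s (from frequency = 2150 THz, via p = hf/c).
Ratio = 6.680e-33 / 4.752e-27 = 1.41e-6.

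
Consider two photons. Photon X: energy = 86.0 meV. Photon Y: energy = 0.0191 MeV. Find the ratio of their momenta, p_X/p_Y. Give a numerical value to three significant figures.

p_X = 4.596e-29 kg·m/s (from energy = 86.0 meV, via p = E/c).
p_Y = 1.021e-23 kg·m/s (from energy = 0.0191 MeV, via p = E/c).
Ratio = 4.596e-29 / 1.021e-23 = 4.50e-6.

4.50e-6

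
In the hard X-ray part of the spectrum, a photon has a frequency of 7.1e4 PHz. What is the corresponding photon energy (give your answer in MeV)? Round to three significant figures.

(h = 6.62607015e-34 J·s, 1 eV = 1.602176634e-19 J.)
Convert to SI: f = 7.1e4 PHz = 7.1e19 Hz.
The photon relation is E = hf, giving E = 4.705e-14 J.
Converting to MeV: E = 0.2936 MeV ≈ 0.294 MeV.

0.294 MeV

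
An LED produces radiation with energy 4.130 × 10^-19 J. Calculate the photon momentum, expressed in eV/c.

For a photon p = E/c, so p = 1.378 × 10^-27 kg·m/s.
Converting to eV/c: p = 2.578 eV/c ≈ 2.58 eV/c.

2.58 eV/c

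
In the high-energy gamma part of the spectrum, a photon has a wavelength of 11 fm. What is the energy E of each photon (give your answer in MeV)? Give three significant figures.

First convert: λ = 11 fm = 1.1e-14 m.
For a photon E = hc/λ, so E = 1.806e-11 J.
Converting to MeV: E = 112.7 MeV ≈ 113 MeV.

113 MeV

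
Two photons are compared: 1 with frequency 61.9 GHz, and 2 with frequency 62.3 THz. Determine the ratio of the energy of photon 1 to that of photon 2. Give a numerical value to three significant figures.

9.94 × 10^-4

E_1 = 4.102 × 10^-23 J (from frequency = 61.9 GHz, via E = hf).
E_2 = 4.128 × 10^-20 J (from frequency = 62.3 THz, via E = hf).
Ratio = 4.102 × 10^-23 / 4.128 × 10^-20 = 9.94 × 10^-4.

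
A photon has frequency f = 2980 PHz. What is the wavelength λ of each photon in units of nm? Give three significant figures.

0.101 nm

(c = 2.99792458 × 10^8 m/s.)
In SI units: f = 2980 PHz = 2.98 × 10^18 Hz.
Since λ = c/f for a photon, λ = 1.006 × 10^-10 m.
Converting to nm: λ = 0.1006 nm ≈ 0.101 nm.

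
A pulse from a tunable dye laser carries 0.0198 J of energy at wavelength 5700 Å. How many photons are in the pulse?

5.68e16 photons

Per-photon energy: E = 3.485e-19 J (from wavelength = 5700 Å).
N = E_total / E_photon = 0.0198 J / 3.485e-19 J = 5.68e16.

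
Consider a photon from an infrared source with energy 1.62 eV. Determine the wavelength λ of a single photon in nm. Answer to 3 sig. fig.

765 nm

In SI units: E = 1.62 eV = 2.5955e-19 J.
The photon relation is λ = hc/E, giving λ = 7.653e-7 m.
Converting to nm: λ = 765.3 nm ≈ 765 nm.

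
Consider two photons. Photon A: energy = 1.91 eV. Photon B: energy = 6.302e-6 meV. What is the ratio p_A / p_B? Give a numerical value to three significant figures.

p_A = 1.021e-27 kg·m/s (from energy = 1.91 eV, via p = E/c).
p_B = 3.368e-36 kg·m/s (from energy = 6.302e-6 meV, via p = E/c).
Ratio = 1.021e-27 / 3.368e-36 = 3.03e8.

3.03e8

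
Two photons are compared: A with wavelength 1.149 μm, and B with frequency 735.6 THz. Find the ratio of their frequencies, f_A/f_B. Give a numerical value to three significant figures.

0.355

f_A = 2.609·10^14 Hz (from wavelength = 1.149 μm, via f = c/λ).
f_B = 7.356·10^14 Hz (from frequency = 735.6 THz, via f given directly).
Ratio = 2.609·10^14 / 7.356·10^14 = 0.355.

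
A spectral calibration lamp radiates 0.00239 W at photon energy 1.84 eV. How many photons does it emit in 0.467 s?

3.79e15 photons

Total energy: E_total = P·t = 0.00239 × 0.467 = 0.001116 J.
Per-photon energy: E = 2.948e-19 J.
N = E_total / E_photon = 3.79e15.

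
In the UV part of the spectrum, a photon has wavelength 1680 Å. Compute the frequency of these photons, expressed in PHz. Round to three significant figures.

Use c = 2.99792458·10^8 m/s.
In SI units: λ = 1680 Å = 1.68·10^-7 m.
Apply f = c/λ: f = 1.784·10^15 Hz.
Converting to PHz: f = 1.784 PHz ≈ 1.78 PHz.

1.78 PHz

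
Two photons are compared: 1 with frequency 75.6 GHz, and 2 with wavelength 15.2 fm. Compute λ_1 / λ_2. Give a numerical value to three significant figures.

2.61 × 10^11

λ_1 = 0.003966 m (from frequency = 75.6 GHz, via λ = c/f).
λ_2 = 1.520 × 10^-14 m (from wavelength = 15.2 fm, via λ given directly).
Ratio = 0.003966 / 1.520 × 10^-14 = 2.61 × 10^11.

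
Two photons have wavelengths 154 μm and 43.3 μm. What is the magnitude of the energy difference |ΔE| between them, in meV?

Using E = hc/λ: E₁ = 1.290 × 10^-21 J, E₂ = 4.588 × 10^-21 J.
|ΔE| = |1.290 × 10^-21 − 4.588 × 10^-21| = 3.30 × 10^-21 J = 20.6 meV.

20.6 meV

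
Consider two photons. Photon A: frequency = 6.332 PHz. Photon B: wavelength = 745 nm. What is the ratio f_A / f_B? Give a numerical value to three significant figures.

f_A = 6.332 × 10^15 Hz (from frequency = 6.332 PHz, via f given directly).
f_B = 4.024 × 10^14 Hz (from wavelength = 745 nm, via f = c/λ).
Ratio = 6.332 × 10^15 / 4.024 × 10^14 = 15.7.

15.7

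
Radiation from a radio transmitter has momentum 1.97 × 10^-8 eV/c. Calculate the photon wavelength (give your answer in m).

62.9 m

Use h = 6.62607015 × 10^-34 J·s, c = 2.99792458 × 10^8 m/s, 1 eV = 1.602176634 × 10^-19 J.
First convert: p = 1.97 × 10^-8 eV/c = 1.0528 × 10^-35 kg·m/s.
Apply λ = h/p: λ = 62.94 m.
So λ ≈ 62.9 m.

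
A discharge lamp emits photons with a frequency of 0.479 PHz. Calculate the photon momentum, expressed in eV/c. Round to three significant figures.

Take h = 6.62607015·10^-34 J·s, c = 2.99792458·10^8 m/s, 1 eV = 1.602176634·10^-19 J.
In SI units: f = 0.479 PHz = 4.79·10^14 Hz.
Since p = hf/c for a photon, p = 1.059·10^-27 kg·m/s.
Converting to eV/c: p = 1.981 eV/c ≈ 1.98 eV/c.

1.98 eV/c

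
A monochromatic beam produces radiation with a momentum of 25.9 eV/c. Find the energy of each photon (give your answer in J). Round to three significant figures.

4.15 × 10^-18 J

Convert to SI: p = 25.9 eV/c = 1.3842 × 10^-26 kg·m/s.
Apply E = pc: E = 4.150 × 10^-18 J.
So E ≈ 4.15 × 10^-18 J.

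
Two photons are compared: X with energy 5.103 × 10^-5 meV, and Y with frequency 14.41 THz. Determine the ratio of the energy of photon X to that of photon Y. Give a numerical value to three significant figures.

E_X = 8.176 × 10^-27 J (from energy = 5.103 × 10^-5 meV, via E given directly).
E_Y = 9.548 × 10^-21 J (from frequency = 14.41 THz, via E = hf).
Ratio = 8.176 × 10^-27 / 9.548 × 10^-21 = 8.56 × 10^-7.

8.56 × 10^-7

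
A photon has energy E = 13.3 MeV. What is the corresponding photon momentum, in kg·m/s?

7.11 × 10^-21 kg·m/s

In SI units: E = 13.3 MeV = 2.1309 × 10^-12 J.
For a photon p = E/c, so p = 7.108 × 10^-21 kg·m/s.
So p ≈ 7.11 × 10^-21 kg·m/s.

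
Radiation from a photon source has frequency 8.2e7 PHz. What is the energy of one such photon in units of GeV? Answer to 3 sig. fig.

0.339 GeV

(h = 6.62607015e-34 J·s, 1 eV = 1.602176634e-19 J.)
Convert to SI: f = 8.2e7 PHz = 8.2e22 Hz.
Apply E = hf: E = 5.433e-11 J.
Converting to GeV: E = 0.3391 GeV ≈ 0.339 GeV.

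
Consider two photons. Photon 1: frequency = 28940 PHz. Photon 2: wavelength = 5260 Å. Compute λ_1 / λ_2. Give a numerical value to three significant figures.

1.97 × 10^-5

λ_1 = 1.036 × 10^-11 m (from frequency = 28940 PHz, via λ = c/f).
λ_2 = 5.260 × 10^-7 m (from wavelength = 5260 Å, via λ given directly).
Ratio = 1.036 × 10^-11 / 5.260 × 10^-7 = 1.97 × 10^-5.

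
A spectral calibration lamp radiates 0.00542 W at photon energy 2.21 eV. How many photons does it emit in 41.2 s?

Total energy: E_total = P·t = 0.00542 × 41.2 = 0.2233 J.
Per-photon energy: E = 3.541 × 10^-19 J.
N = E_total / E_photon = 6.31 × 10^17.

6.31 × 10^17 photons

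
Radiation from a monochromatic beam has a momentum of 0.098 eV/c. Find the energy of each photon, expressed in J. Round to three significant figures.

1.57e-20 J

Use c = 2.99792458e8 m/s, 1 eV = 1.602176634e-19 J.
Convert to SI: p = 0.098 eV/c = 5.2374e-29 kg·m/s.
For a photon E = pc, so E = 1.570e-20 J.
So E ≈ 1.57e-20 J.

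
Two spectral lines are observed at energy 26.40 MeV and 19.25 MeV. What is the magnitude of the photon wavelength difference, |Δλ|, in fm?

17.4 fm

Using λ = hc/E: λ₁ = 4.6964 × 10^-14 m, λ₂ = 6.4407 × 10^-14 m.
|Δλ| = |4.6964 × 10^-14 − 6.4407 × 10^-14| = 1.74 × 10^-14 m = 17.4 fm.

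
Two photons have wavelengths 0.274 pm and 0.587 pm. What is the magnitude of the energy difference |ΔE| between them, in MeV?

Using E = hc/λ: E₁ = 7.250e-13 J, E₂ = 3.384e-13 J.
|ΔE| = |7.250e-13 − 3.384e-13| = 3.87e-13 J = 2.41 MeV.

2.41 MeV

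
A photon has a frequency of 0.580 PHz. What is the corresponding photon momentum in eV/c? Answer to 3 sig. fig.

2.40 eV/c

(h = 6.62607015 × 10^-34 J·s, c = 2.99792458 × 10^8 m/s, 1 eV = 1.602176634 × 10^-19 J.)
Convert to SI: f = 0.580 PHz = 5.80 × 10^14 Hz.
Apply p = hf/c: p = 1.282 × 10^-27 kg·m/s.
Converting to eV/c: p = 2.399 eV/c ≈ 2.40 eV/c.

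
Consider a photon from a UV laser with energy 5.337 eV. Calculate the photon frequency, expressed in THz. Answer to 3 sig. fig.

1290 THz

First convert: E = 5.337 eV = 8.5508e-19 J.
For a photon f = E/h, so f = 1.290e15 Hz.
Converting to THz: f = 1290 THz ≈ 1290 THz.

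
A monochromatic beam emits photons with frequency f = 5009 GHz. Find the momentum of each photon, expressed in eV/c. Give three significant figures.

0.0207 eV/c

(h = 6.62607015 × 10^-34 J·s, c = 2.99792458 × 10^8 m/s, 1 eV = 1.602176634 × 10^-19 J.)
Convert to SI: f = 5009 GHz = 5.009 × 10^12 Hz.
Apply p = hf/c: p = 1.107 × 10^-29 kg·m/s.
Converting to eV/c: p = 0.02072 eV/c ≈ 0.0207 eV/c.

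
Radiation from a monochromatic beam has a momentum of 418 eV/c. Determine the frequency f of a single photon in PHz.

In SI units: p = 418 eV/c = 2.2339·10^-25 kg·m/s.
Apply f = pc/h: f = 1.011·10^17 Hz.
Converting to PHz: f = 101.1 PHz ≈ 101 PHz.

101 PHz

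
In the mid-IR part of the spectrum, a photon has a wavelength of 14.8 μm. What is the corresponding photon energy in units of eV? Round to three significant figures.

0.0838 eV

First convert: λ = 14.8 μm = 1.48 × 10^-5 m.
Apply E = hc/λ: E = 1.342 × 10^-20 J.
Converting to eV: E = 0.08377 eV ≈ 0.0838 eV.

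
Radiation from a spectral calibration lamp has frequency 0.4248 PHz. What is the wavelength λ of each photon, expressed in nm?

706 nm

Convert to SI: f = 0.4248 PHz = 4.248 × 10^14 Hz.
For a photon λ = c/f, so λ = 7.057 × 10^-7 m.
Converting to nm: λ = 705.7 nm ≈ 706 nm.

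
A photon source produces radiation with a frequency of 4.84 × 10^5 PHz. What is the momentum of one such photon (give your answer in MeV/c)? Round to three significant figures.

2.00 MeV/c

In SI units: f = 4.84 × 10^5 PHz = 4.84 × 10^20 Hz.
Since p = hf/c for a photon, p = 1.070 × 10^-21 kg·m/s.
Converting to MeV/c: p = 2.002 MeV/c ≈ 2.00 MeV/c.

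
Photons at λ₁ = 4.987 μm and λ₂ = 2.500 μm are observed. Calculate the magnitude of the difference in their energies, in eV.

0.247 eV

Using E = hc/λ: E₁ = 3.9832 × 10^-20 J, E₂ = 7.9458 × 10^-20 J.
|ΔE| = |3.9832 × 10^-20 − 7.9458 × 10^-20| = 3.96 × 10^-20 J = 0.247 eV.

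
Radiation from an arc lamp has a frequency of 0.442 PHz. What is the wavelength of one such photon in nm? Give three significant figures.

Use c = 2.99792458e8 m/s.
In SI units: f = 0.442 PHz = 4.42e14 Hz.
Apply λ = c/f: λ = 6.783e-7 m.
Converting to nm: λ = 678.3 nm ≈ 678 nm.

678 nm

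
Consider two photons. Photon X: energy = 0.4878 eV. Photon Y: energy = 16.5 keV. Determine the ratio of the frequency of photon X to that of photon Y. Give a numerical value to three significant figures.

2.96e-5

f_X = 1.179e14 Hz (from energy = 0.4878 eV, via f = E/h).
f_Y = 3.990e18 Hz (from energy = 16.5 keV, via f = E/h).
Ratio = 1.179e14 / 3.990e18 = 2.96e-5.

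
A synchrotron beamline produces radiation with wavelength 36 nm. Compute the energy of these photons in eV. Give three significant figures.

In SI units: λ = 36 nm = 3.6 × 10^-8 m.
The photon relation is E = hc/λ, giving E = 5.518 × 10^-18 J.
Converting to eV: E = 34.44 eV ≈ 34.4 eV.

34.4 eV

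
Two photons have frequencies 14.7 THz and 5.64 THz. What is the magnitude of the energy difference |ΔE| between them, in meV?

Using E = hf: E₁ = 9.740e-21 J, E₂ = 3.737e-21 J.
|ΔE| = |9.740e-21 − 3.737e-21| = 6.00e-21 J = 37.5 meV.

37.5 meV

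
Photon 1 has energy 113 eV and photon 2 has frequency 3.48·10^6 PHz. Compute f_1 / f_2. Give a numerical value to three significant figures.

7.85·10^-6

f_1 = 2.732·10^16 Hz (from energy = 113 eV, via f = E/h).
f_2 = 3.480·10^21 Hz (from frequency = 3.48·10^6 PHz, via f given directly).
Ratio = 2.732·10^16 / 3.480·10^21 = 7.85·10^-6.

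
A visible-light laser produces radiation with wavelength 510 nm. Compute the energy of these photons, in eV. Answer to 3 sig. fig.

Convert to SI: λ = 510 nm = 5.1·10^-7 m.
Since E = hc/λ for a photon, E = 3.895·10^-19 J.
Converting to eV: E = 2.431 eV ≈ 2.43 eV.

2.43 eV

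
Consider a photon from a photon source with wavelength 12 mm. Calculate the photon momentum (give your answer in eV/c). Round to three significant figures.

1.03 × 10^-4 eV/c

(h = 6.62607015 × 10^-34 J·s, c = 2.99792458 × 10^8 m/s, 1 eV = 1.602176634 × 10^-19 J.)
Convert to SI: λ = 12 mm = 0.012 m.
The photon relation is p = h/λ, giving p = 5.522 × 10^-32 kg·m/s.
Converting to eV/c: p = 1.033 × 10^-4 eV/c ≈ 1.03 × 10^-4 eV/c.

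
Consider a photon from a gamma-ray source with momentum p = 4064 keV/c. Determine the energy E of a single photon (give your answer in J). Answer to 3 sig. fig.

Take c = 2.99792458·10^8 m/s, 1 eV = 1.602176634·10^-19 J.
Convert to SI: p = 4064 keV/c = 2.1719·10^-21 kg·m/s.
Apply E = pc: E = 6.511·10^-13 J.
So E ≈ 6.51·10^-13 J.

6.51·10^-13 J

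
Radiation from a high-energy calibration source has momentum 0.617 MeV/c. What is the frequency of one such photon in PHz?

1.49 × 10^5 PHz

Take h = 6.62607015 × 10^-34 J·s, c = 2.99792458 × 10^8 m/s, 1 eV = 1.602176634 × 10^-19 J.
Convert to SI: p = 0.617 MeV/c = 3.2974 × 10^-22 kg·m/s.
Since f = pc/h for a photon, f = 1.492 × 10^20 Hz.
Converting to PHz: f = 149200 PHz ≈ 1.49 × 10^5 PHz.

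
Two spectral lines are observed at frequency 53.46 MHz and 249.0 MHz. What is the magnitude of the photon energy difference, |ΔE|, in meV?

8.09 × 10^-4 meV

Using E = hf: E₁ = 3.5423 × 10^-26 J, E₂ = 1.6499 × 10^-25 J.
|ΔE| = |3.5423 × 10^-26 − 1.6499 × 10^-25| = 1.30 × 10^-25 J = 8.09 × 10^-4 meV.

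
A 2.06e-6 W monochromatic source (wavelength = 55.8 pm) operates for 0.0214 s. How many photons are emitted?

Total energy: E_total = P·t = 2.06e-6 × 0.0214 = 4.408e-8 J.
Per-photon energy: E = 3.560e-15 J.
N = E_total / E_photon = 1.24e7.

1.24e7 photons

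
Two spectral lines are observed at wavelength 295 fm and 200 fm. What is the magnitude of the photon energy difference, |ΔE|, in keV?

2000 keV

Using E = hc/λ: E₁ = 6.734 × 10^-13 J, E₂ = 9.932 × 10^-13 J.
|ΔE| = |6.734 × 10^-13 − 9.932 × 10^-13| = 3.20 × 10^-13 J = 2000 keV.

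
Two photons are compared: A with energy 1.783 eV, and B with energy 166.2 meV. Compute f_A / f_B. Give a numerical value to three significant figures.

10.7

f_A = 4.311 × 10^14 Hz (from energy = 1.783 eV, via f = E/h).
f_B = 4.019 × 10^13 Hz (from energy = 166.2 meV, via f = E/h).
Ratio = 4.311 × 10^14 / 4.019 × 10^13 = 10.7.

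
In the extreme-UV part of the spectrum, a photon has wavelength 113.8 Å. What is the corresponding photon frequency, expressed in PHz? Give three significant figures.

26.3 PHz

(c = 2.99792458e8 m/s.)
In SI units: λ = 113.8 Å = 1.138e-8 m.
The photon relation is f = c/λ, giving f = 2.634e16 Hz.
Converting to PHz: f = 26.34 PHz ≈ 26.3 PHz.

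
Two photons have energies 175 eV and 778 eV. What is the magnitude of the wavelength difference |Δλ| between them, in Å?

Using λ = hc/E: λ₁ = 7.085e-9 m, λ₂ = 1.594e-9 m.
|Δλ| = |7.085e-9 − 1.594e-9| = 5.49e-9 m = 54.9 Å.

54.9 Å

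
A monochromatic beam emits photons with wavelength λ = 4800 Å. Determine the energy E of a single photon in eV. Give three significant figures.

2.58 eV

First convert: λ = 4800 Å = 4.80·10^-7 m.
The photon relation is E = hc/λ, giving E = 4.138·10^-19 J.
Converting to eV: E = 2.583 eV ≈ 2.58 eV.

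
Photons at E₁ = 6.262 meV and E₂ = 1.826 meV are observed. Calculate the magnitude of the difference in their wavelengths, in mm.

0.481 mm

Using λ = hc/E: λ₁ = 1.9799e-4 m, λ₂ = 6.7899e-4 m.
|Δλ| = |1.9799e-4 − 6.7899e-4| = 4.81e-4 m = 0.481 mm.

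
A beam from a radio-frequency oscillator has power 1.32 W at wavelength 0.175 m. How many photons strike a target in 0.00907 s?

Total energy: E_total = P·t = 1.32 × 0.00907 = 0.01197 J.
Per-photon energy: E = 1.135e-24 J.
N = E_total / E_photon = 1.05e22.

1.05e22 photons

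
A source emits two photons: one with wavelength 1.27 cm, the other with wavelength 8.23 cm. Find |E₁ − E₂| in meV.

0.0826 meV

Using E = hc/λ: E₁ = 1.564 × 10^-23 J, E₂ = 2.414 × 10^-24 J.
|ΔE| = |1.564 × 10^-23 − 2.414 × 10^-24| = 1.32 × 10^-23 J = 0.0826 meV.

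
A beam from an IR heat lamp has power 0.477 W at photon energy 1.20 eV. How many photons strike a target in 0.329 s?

8.16 × 10^17 photons

Total energy: E_total = P·t = 0.477 × 0.329 = 0.1569 J.
Per-photon energy: E = 1.923 × 10^-19 J.
N = E_total / E_photon = 8.16 × 10^17.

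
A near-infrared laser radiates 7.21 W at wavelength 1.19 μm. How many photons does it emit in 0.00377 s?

Total energy: E_total = P·t = 7.21 × 0.00377 = 0.02718 J.
Per-photon energy: E = 1.669 × 10^-19 J.
N = E_total / E_photon = 1.63 × 10^17.

1.63 × 10^17 photons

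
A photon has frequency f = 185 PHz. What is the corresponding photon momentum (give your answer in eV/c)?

765 eV/c

Use h = 6.62607015·10^-34 J·s, c = 2.99792458·10^8 m/s, 1 eV = 1.602176634·10^-19 J.
Convert to SI: f = 185 PHz = 1.85·10^17 Hz.
For a photon p = hf/c, so p = 4.089·10^-25 kg·m/s.
Converting to eV/c: p = 765.1 eV/c ≈ 765 eV/c.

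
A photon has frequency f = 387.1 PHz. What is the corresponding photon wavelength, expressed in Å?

(c = 2.99792458 × 10^8 m/s.)
First convert: f = 387.1 PHz = 3.871 × 10^17 Hz.
Apply λ = c/f: λ = 7.745 × 10^-10 m.
Converting to Å: λ = 7.745 Å ≈ 7.74 Å.

7.74 Å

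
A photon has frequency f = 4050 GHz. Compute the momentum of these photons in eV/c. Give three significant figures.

(h = 6.62607015 × 10^-34 J·s, c = 2.99792458 × 10^8 m/s, 1 eV = 1.602176634 × 10^-19 J.)
In SI units: f = 4050 GHz = 4.05 × 10^12 Hz.
The photon relation is p = hf/c, giving p = 8.951 × 10^-30 kg·m/s.
Converting to eV/c: p = 0.01675 eV/c ≈ 0.0167 eV/c.

0.0167 eV/c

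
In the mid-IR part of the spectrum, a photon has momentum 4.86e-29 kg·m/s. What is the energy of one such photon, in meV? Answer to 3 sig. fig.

Use c = 2.99792458e8 m/s, 1 eV = 1.602176634e-19 J.
For a photon E = pc, so E = 1.457e-20 J.
Converting to meV: E = 90.94 meV ≈ 90.9 meV.

90.9 meV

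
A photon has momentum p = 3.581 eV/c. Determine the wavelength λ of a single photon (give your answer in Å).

3460 Å

Use h = 6.62607015 × 10^-34 J·s, c = 2.99792458 × 10^8 m/s, 1 eV = 1.602176634 × 10^-19 J.
First convert: p = 3.581 eV/c = 1.9138 × 10^-27 kg·m/s.
Since λ = h/p for a photon, λ = 3.462 × 10^-7 m.
Converting to Å: λ = 3462 Å ≈ 3460 Å.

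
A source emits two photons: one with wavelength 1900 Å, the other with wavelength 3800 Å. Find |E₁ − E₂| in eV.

3.26 eV

Using E = hc/λ: E₁ = 1.045 × 10^-18 J, E₂ = 5.227 × 10^-19 J.
|ΔE| = |1.045 × 10^-18 − 5.227 × 10^-19| = 5.23 × 10^-19 J = 3.26 eV.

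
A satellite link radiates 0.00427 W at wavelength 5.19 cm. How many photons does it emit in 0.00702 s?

Total energy: E_total = P·t = 0.00427 × 0.00702 = 2.998 × 10^-5 J.
Per-photon energy: E = 3.827 × 10^-24 J.
N = E_total / E_photon = 7.83 × 10^18.

7.83 × 10^18 photons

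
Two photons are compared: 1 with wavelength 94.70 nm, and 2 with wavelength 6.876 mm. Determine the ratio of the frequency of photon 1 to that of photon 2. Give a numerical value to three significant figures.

f_1 = 3.166 × 10^15 Hz (from wavelength = 94.70 nm, via f = c/λ).
f_2 = 4.360 × 10^10 Hz (from wavelength = 6.876 mm, via f = c/λ).
Ratio = 3.166 × 10^15 / 4.360 × 10^10 = 7.26 × 10^4.

7.26 × 10^4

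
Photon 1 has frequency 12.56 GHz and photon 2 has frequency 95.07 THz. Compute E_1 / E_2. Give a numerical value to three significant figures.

E_1 = 8.322 × 10^-24 J (from frequency = 12.56 GHz, via E = hf).
E_2 = 6.299 × 10^-20 J (from frequency = 95.07 THz, via E = hf).
Ratio = 8.322 × 10^-24 / 6.299 × 10^-20 = 1.32 × 10^-4.

1.32 × 10^-4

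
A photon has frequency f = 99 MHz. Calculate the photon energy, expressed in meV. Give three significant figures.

4.09e-4 meV

(h = 6.62607015e-34 J·s, 1 eV = 1.602176634e-19 J.)
Convert to SI: f = 99 MHz = 9.9e7 Hz.
Apply E = hf: E = 6.560e-26 J.
Converting to meV: E = 4.094e-4 meV ≈ 4.09e-4 meV.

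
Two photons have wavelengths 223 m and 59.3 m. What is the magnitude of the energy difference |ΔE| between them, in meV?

1.53 × 10^-5 meV

Using E = hc/λ: E₁ = 8.908 × 10^-28 J, E₂ = 3.350 × 10^-27 J.
|ΔE| = |8.908 × 10^-28 − 3.350 × 10^-27| = 2.46 × 10^-27 J = 1.53 × 10^-5 meV.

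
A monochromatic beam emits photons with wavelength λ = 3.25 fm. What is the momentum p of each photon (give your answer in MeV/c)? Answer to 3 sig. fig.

381 MeV/c

In SI units: λ = 3.25 fm = 3.25 × 10^-15 m.
The photon relation is p = h/λ, giving p = 2.039 × 10^-19 kg·m/s.
Converting to MeV/c: p = 381.5 MeV/c ≈ 381 MeV/c.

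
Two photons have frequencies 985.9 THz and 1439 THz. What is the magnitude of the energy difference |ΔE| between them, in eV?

1.87 eV

Using E = hf: E₁ = 6.5326e-19 J, E₂ = 9.5349e-19 J.
|ΔE| = |6.5326e-19 − 9.5349e-19| = 3.00e-19 J = 1.87 eV.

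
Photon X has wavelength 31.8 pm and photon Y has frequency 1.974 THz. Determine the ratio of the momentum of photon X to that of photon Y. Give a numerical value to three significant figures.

p_X = 2.084 × 10^-23 kg·m/s (from wavelength = 31.8 pm, via p = h/λ).
p_Y = 4.363 × 10^-30 kg·m/s (from frequency = 1.974 THz, via p = hf/c).
Ratio = 2.084 × 10^-23 / 4.363 × 10^-30 = 4.78 × 10^6.

4.78 × 10^6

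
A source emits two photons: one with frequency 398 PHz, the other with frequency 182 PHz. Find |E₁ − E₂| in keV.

0.893 keV

Using E = hf: E₁ = 2.637 × 10^-16 J, E₂ = 1.206 × 10^-16 J.
|ΔE| = |2.637 × 10^-16 − 1.206 × 10^-16| = 1.43 × 10^-16 J = 0.893 keV.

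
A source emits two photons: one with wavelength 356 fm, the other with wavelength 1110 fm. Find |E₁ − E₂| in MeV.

2.37 MeV

Using E = hc/λ: E₁ = 5.580 × 10^-13 J, E₂ = 1.790 × 10^-13 J.
|ΔE| = |5.580 × 10^-13 − 1.790 × 10^-13| = 3.79 × 10^-13 J = 2.37 MeV.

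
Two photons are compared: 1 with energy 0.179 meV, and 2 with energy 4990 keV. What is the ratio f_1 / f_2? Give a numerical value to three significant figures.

f_1 = 4.328 × 10^10 Hz (from energy = 0.179 meV, via f = E/h).
f_2 = 1.207 × 10^21 Hz (from energy = 4990 keV, via f = E/h).
Ratio = 4.328 × 10^10 / 1.207 × 10^21 = 3.59 × 10^-11.

3.59 × 10^-11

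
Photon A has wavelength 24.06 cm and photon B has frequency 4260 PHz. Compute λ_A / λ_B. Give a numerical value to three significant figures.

λ_A = 0.2406 m (from wavelength = 24.06 cm, via λ given directly).
λ_B = 7.037e-11 m (from frequency = 4260 PHz, via λ = c/f).
Ratio = 0.2406 / 7.037e-11 = 3.42e9.

3.42e9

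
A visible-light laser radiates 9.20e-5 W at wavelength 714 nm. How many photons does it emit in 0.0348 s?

1.15e13 photons

Total energy: E_total = P·t = 9.20e-5 × 0.0348 = 3.202e-6 J.
Per-photon energy: E = 2.782e-19 J.
N = E_total / E_photon = 1.15e13.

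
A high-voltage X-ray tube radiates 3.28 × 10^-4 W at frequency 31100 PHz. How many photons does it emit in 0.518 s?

8.24 × 10^9 photons

Total energy: E_total = P·t = 3.28 × 10^-4 × 0.518 = 1.699 × 10^-4 J.
Per-photon energy: E = 2.061 × 10^-14 J.
N = E_total / E_photon = 8.24 × 10^9.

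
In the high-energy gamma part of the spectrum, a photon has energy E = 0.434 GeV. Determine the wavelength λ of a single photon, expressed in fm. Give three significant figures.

First convert: E = 0.434 GeV = 6.9534e-11 J.
The photon relation is λ = hc/E, giving λ = 2.857e-15 m.
Converting to fm: λ = 2.857 fm ≈ 2.86 fm.

2.86 fm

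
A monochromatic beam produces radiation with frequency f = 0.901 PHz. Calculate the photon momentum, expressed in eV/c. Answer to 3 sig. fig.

3.73 eV/c

Use h = 6.62607015e-34 J·s, c = 2.99792458e8 m/s, 1 eV = 1.602176634e-19 J.
Convert to SI: f = 0.901 PHz = 9.01e14 Hz.
For a photon p = hf/c, so p = 1.991e-27 kg·m/s.
Converting to eV/c: p = 3.726 eV/c ≈ 3.73 eV/c.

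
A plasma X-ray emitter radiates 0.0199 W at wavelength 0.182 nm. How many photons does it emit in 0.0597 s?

Total energy: E_total = P·t = 0.0199 × 0.0597 = 0.001188 J.
Per-photon energy: E = 1.091·10^-15 J.
N = E_total / E_photon = 1.09·10^12.

1.09·10^12 photons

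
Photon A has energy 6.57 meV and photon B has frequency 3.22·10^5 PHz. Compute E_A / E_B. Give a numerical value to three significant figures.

E_A = 1.053·10^-21 J (from energy = 6.57 meV, via E given directly).
E_B = 2.134·10^-13 J (from frequency = 3.22·10^5 PHz, via E = hf).
Ratio = 1.053·10^-21 / 2.134·10^-13 = 4.93·10^-9.

4.93·10^-9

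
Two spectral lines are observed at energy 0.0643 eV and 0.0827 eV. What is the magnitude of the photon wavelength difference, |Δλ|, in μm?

Using λ = hc/E: λ₁ = 1.928·10^-5 m, λ₂ = 1.499·10^-5 m.
|Δλ| = |1.928·10^-5 − 1.499·10^-5| = 4.29·10^-6 m = 4.29 μm.

4.29 μm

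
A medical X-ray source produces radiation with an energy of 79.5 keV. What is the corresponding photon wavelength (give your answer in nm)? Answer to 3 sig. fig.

(h = 6.62607015·10^-34 J·s, c = 2.99792458·10^8 m/s, 1 eV = 1.602176634·10^-19 J.)
First convert: E = 79.5 keV = 1.2737·10^-14 J.
Apply λ = hc/E: λ = 1.560·10^-11 m.
Converting to nm: λ = 0.01560 nm ≈ 0.0156 nm.

0.0156 nm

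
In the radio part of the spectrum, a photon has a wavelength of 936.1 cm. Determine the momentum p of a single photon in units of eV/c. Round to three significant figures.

1.32e-7 eV/c

Use h = 6.62607015e-34 J·s, c = 2.99792458e8 m/s, 1 eV = 1.602176634e-19 J.
First convert: λ = 936.1 cm = 9.361 m.
Apply p = h/λ: p = 7.078e-35 kg·m/s.
Converting to eV/c: p = 1.324e-7 eV/c ≈ 1.32e-7 eV/c.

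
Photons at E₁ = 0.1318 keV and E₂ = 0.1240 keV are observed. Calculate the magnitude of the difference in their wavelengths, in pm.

592 pm

Using λ = hc/E: λ₁ = 9.4070e-9 m, λ₂ = 9.9987e-9 m.
|Δλ| = |9.4070e-9 − 9.9987e-9| = 5.92e-10 m = 592 pm.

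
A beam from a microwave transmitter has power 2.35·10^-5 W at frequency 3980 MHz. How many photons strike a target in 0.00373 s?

3.32·10^16 photons

Total energy: E_total = P·t = 2.35·10^-5 × 0.00373 = 8.765·10^-8 J.
Per-photon energy: E = 2.637·10^-24 J.
N = E_total / E_photon = 3.32·10^16.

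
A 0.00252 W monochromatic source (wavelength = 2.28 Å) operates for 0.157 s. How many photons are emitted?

4.54 × 10^11 photons

Total energy: E_total = P·t = 0.00252 × 0.157 = 3.956 × 10^-4 J.
Per-photon energy: E = 8.712 × 10^-16 J.
N = E_total / E_photon = 4.54 × 10^11.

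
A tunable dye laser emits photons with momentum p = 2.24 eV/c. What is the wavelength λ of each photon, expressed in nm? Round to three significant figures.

In SI units: p = 2.24 eV/c = 1.1971e-27 kg·m/s.
For a photon λ = h/p, so λ = 5.535e-7 m.
Converting to nm: λ = 553.5 nm ≈ 554 nm.

554 nm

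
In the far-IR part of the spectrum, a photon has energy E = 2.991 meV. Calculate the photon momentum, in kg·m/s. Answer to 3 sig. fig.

1.60e-30 kg·m/s

(c = 2.99792458e8 m/s, 1 eV = 1.602176634e-19 J.)
In SI units: E = 2.991 meV = 4.7921e-22 J.
Since p = E/c for a photon, p = 1.598e-30 kg·m/s.
So p ≈ 1.60e-30 kg·m/s.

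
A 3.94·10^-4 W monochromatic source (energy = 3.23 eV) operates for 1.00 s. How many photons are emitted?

Total energy: E_total = P·t = 3.94·10^-4 × 1.00 = 3.940·10^-4 J.
Per-photon energy: E = 5.175·10^-19 J.
N = E_total / E_photon = 7.61·10^14.

7.61·10^14 photons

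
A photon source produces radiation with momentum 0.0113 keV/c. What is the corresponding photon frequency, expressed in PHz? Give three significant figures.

(h = 6.62607015 × 10^-34 J·s, c = 2.99792458 × 10^8 m/s, 1 eV = 1.602176634 × 10^-19 J.)
First convert: p = 0.0113 keV/c = 6.0390 × 10^-27 kg·m/s.
The photon relation is f = pc/h, giving f = 2.732 × 10^15 Hz.
Converting to PHz: f = 2.732 PHz ≈ 2.73 PHz.

2.73 PHz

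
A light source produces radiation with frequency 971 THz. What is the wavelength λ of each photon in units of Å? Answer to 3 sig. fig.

3090 Å

Use c = 2.99792458e8 m/s.
In SI units: f = 971 THz = 9.71e14 Hz.
The photon relation is λ = c/f, giving λ = 3.087e-7 m.
Converting to Å: λ = 3087 Å ≈ 3090 Å.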